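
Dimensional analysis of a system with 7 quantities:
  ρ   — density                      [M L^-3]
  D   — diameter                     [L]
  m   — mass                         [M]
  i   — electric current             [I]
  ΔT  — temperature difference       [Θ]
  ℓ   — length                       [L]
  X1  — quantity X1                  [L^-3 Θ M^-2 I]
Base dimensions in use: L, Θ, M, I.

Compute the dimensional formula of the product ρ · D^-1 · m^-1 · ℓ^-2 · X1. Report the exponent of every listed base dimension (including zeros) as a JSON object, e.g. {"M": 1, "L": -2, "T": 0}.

{"L": -9, "Θ": 1, "M": -2, "I": 1}

Write exponents as rows L,Θ,M,I / cols ρ,D,m,i,ΔT,ℓ,X1:
  L: [-3  1  0  0  0  1 -3]
  Θ: [ 0  0  0  0  1  0  1]
  M: [ 1  0  1  0  0  0 -2]
  I: [ 0  0  0  1  0  0  1]
  [L]: (1)·-3+(-1)·1+(-1)·0+(-2)·1+(1)·-3 = -9
  [Θ]: (1)·0+(-1)·0+(-1)·0+(-2)·0+(1)·1 = 1
  [M]: (1)·1+(-1)·0+(-1)·1+(-2)·0+(1)·-2 = -2
  [I]: (1)·0+(-1)·0+(-1)·0+(-2)·0+(1)·1 = 1
⇒ L^-9 Θ M^-2 I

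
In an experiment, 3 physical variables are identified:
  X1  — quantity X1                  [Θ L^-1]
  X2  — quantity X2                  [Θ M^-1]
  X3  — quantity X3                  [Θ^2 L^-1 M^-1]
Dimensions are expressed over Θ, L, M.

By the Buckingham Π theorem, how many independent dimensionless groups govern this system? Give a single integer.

1

Write exponents as rows Θ,L,M / cols X1,X2,X3:
  Θ: [ 1  1  2]
  L: [-1  0 -1]
  M: [ 0 -1 -1]
Row reduction gives pivot columns X1,X2; rank = 2
n=3, r=2 ⇒ 1 dimensionless group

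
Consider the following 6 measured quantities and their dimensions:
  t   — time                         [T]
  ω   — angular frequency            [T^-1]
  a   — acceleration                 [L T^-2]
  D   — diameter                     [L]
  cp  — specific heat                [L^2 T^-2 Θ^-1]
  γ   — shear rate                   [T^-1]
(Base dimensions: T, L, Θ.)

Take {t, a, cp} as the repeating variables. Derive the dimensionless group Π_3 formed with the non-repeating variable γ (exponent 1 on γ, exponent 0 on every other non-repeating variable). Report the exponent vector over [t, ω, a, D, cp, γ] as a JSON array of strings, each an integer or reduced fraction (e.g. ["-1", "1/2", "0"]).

Exponent matrix [T,L,Θ] × [t,ω,a,D,cp,γ]:
  T: [ 1 -1 -2  0 -2 -1]
  L: [ 0  0  1  1  2  0]
  Θ: [ 0  0  0  0 -1  0]
Row reduction gives pivot columns t,a,cp; rank = 3
Repeat: t,a,cp; free: ω,D,γ
RREF:
  r0: [   1   -1    0    2    0   -1]
  r1: [   0    0    1    1    0    0]
  r2: [   0    0    0    0    1    0]
Fix exponent of γ at 1, ω at 0, D at 0; solve each RREF row for its pivot's exponent:
  r0: exp(t) + (-1)·1 = 0 ⇒ exp(t) = 1
  r1: exp(a) + (0)·1 = 0 ⇒ exp(a) = 0
  r2: exp(cp) + (0)·1 = 0 ⇒ exp(cp) = 0
Π_3 = t · γ

["1", "0", "0", "0", "0", "1"]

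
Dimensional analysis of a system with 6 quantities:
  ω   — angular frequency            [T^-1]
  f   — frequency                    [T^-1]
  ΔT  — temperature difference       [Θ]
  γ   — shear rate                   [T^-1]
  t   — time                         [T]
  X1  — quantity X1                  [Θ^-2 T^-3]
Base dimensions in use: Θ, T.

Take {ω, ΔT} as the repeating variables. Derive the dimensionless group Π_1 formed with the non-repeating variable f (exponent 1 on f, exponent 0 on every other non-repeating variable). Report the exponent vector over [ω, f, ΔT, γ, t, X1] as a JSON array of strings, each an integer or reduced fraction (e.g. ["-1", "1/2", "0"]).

["-1", "1", "0", "0", "0", "0"]

Dimensional matrix (Θ×T by ω×f×ΔT×γ×t×X1):
  Θ: [ 0  0  1  0  0 -2]
  T: [-1 -1  0 -1  1 -3]
Echelon form has 2 nonzero rows (pivots: ω,ΔT)
Pivot set = {ω,ΔT}, free = {f,γ,t,X1}
RREF:
  r0: [   1    1    0    1   -1    3]
  r1: [   0    0    1    0    0   -2]
Fix exponent of f at 1, γ at 0, t at 0, X1 at 0; solve each RREF row for its pivot's exponent:
  r0: exp(ω) + (1)·1 = 0 ⇒ exp(ω) = -1
  r1: exp(ΔT) + (0)·1 = 0 ⇒ exp(ΔT) = 0
Π_1 = ω^-1 · f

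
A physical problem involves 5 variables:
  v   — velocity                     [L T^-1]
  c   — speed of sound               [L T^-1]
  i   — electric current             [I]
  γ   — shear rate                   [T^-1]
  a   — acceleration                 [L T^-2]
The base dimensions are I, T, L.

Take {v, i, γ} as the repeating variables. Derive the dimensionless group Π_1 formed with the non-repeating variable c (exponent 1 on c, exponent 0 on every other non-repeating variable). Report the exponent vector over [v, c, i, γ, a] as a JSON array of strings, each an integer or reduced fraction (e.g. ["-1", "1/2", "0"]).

Write exponents as rows I,T,L / cols v,c,i,γ,a:
  I: [ 0  0  1  0  0]
  T: [-1 -1  0 -1 -2]
  L: [ 1  1  0  0  1]
Row reduction gives pivot columns v,i,γ; rank = 3
Repeat: v,i,γ; free: c,a
RREF:
  r0: [   1    1    0    0    1]
  r1: [   0    0    1    0    0]
  r2: [   0    0    0    1    1]
Fix exponent of c at 1, a at 0; solve each RREF row for its pivot's exponent:
  r0: exp(v) + (1)·1 = 0 ⇒ exp(v) = -1
  r1: exp(i) + (0)·1 = 0 ⇒ exp(i) = 0
  r2: exp(γ) + (0)·1 = 0 ⇒ exp(γ) = 0
Π_1 = v^-1 · c

["-1", "1", "0", "0", "0"]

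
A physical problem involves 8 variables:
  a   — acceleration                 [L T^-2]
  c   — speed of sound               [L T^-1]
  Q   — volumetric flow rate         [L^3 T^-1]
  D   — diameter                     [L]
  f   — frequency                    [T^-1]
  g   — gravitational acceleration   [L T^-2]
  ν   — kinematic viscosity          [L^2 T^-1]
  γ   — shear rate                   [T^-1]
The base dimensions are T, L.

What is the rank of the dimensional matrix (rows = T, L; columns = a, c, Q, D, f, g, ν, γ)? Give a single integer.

Exponent matrix [T,L] × [a,c,Q,D,f,g,ν,γ]:
  T: [-2 -1 -1  0 -1 -2 -1 -1]
  L: [ 1  1  3  1  0  1  2  0]
Echelon form has 2 nonzero rows (pivots: a,c)

2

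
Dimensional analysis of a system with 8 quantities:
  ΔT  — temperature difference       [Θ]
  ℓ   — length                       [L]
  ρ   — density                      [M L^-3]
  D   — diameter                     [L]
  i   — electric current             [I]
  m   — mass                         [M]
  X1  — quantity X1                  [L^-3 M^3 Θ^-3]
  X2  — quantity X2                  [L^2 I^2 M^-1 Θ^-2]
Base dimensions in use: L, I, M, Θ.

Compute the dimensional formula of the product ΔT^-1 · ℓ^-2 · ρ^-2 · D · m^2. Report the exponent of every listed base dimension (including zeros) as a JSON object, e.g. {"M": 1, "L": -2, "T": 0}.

{"L": 5, "I": 0, "M": 0, "Θ": -1}

Exponent matrix [L,I,M,Θ] × [ΔT,ℓ,ρ,D,i,m,X1,X2]:
  L: [ 0  1 -3  1  0  0 -3  2]
  I: [ 0  0  0  0  1  0  0  2]
  M: [ 0  0  1  0  0  1  3 -1]
  Θ: [ 1  0  0  0  0  0 -3 -2]
  [L]: (-1)·0+(-2)·1+(-2)·-3+(1)·1+(2)·0 = 5
  [I]: (-1)·0+(-2)·0+(-2)·0+(1)·0+(2)·0 = 0
  [M]: (-1)·0+(-2)·0+(-2)·1+(1)·0+(2)·1 = 0
  [Θ]: (-1)·1+(-2)·0+(-2)·0+(1)·0+(2)·0 = -1
⇒ L^5 Θ^-1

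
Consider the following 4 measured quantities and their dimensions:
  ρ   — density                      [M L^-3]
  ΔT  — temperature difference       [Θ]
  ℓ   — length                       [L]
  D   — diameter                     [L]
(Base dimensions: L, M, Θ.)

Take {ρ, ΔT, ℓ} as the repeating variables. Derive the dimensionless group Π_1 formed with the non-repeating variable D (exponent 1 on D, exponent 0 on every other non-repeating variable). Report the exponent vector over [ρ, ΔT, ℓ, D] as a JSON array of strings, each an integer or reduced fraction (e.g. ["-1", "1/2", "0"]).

["0", "0", "-1", "1"]

Write exponents as rows L,M,Θ / cols ρ,ΔT,ℓ,D:
  L: [-3  0  1  1]
  M: [ 1  0  0  0]
  Θ: [ 0  1  0  0]
Echelon form has 3 nonzero rows (pivots: ρ,ΔT,ℓ)
Repeat: ρ,ΔT,ℓ; free: D
RREF:
  r0: [   1    0    0    0]
  r1: [   0    1    0    0]
  r2: [   0    0    1    1]
Fix exponent of D at 1; solve each RREF row for its pivot's exponent:
  r0: exp(ρ) + (0)·1 = 0 ⇒ exp(ρ) = 0
  r1: exp(ΔT) + (0)·1 = 0 ⇒ exp(ΔT) = 0
  r2: exp(ℓ) + (1)·1 = 0 ⇒ exp(ℓ) = -1
Π_1 = ℓ^-1 · D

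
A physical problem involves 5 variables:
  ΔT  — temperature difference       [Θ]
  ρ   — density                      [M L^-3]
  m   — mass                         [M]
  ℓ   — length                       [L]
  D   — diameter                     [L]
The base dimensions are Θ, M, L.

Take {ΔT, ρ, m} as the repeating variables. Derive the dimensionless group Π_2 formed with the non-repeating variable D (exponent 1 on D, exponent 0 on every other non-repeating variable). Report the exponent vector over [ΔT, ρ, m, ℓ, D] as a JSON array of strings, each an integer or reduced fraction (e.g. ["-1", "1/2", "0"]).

["0", "1/3", "-1/3", "0", "1"]

Write exponents as rows Θ,M,L / cols ΔT,ρ,m,ℓ,D:
  Θ: [ 1  0  0  0  0]
  M: [ 0  1  1  0  0]
  L: [ 0 -3  0  1  1]
Row reduction gives pivot columns ΔT,ρ,m; rank = 3
Pivot set = {ΔT,ρ,m}, free = {ℓ,D}
RREF:
  r0: [   1    0    0    0    0]
  r1: [   0    1    0 -1/3 -1/3]
  r2: [   0    0    1  1/3  1/3]
Fix exponent of D at 1, ℓ at 0; solve each RREF row for its pivot's exponent:
  r0: exp(ΔT) + (0)·1 = 0 ⇒ exp(ΔT) = 0
  r1: exp(ρ) + (-1/3)·1 = 0 ⇒ exp(ρ) = 1/3
  r2: exp(m) + (1/3)·1 = 0 ⇒ exp(m) = -1/3
Π_2 = ρ^(1/3) · m^(-1/3) · D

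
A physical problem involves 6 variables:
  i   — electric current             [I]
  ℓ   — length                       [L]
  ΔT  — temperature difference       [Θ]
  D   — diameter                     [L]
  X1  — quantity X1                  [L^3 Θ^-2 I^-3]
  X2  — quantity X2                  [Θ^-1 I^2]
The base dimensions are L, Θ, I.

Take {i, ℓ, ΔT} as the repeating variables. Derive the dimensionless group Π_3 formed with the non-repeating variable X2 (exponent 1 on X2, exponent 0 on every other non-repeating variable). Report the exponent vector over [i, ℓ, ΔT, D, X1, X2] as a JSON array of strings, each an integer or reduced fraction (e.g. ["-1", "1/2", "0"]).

Write exponents as rows L,Θ,I / cols i,ℓ,ΔT,D,X1,X2:
  L: [ 0  1  0  1  3  0]
  Θ: [ 0  0  1  0 -2 -1]
  I: [ 1  0  0  0 -3  2]
Echelon form has 3 nonzero rows (pivots: i,ℓ,ΔT)
Repeat: i,ℓ,ΔT; free: D,X1,X2
RREF:
  r0: [   1    0    0    0   -3    2]
  r1: [   0    1    0    1    3    0]
  r2: [   0    0    1    0   -2   -1]
Fix exponent of X2 at 1, D at 0, X1 at 0; solve each RREF row for its pivot's exponent:
  r0: exp(i) + (2)·1 = 0 ⇒ exp(i) = -2
  r1: exp(ℓ) + (0)·1 = 0 ⇒ exp(ℓ) = 0
  r2: exp(ΔT) + (-1)·1 = 0 ⇒ exp(ΔT) = 1
Π_3 = i^-2 · ΔT · X2

["-2", "0", "1", "0", "0", "1"]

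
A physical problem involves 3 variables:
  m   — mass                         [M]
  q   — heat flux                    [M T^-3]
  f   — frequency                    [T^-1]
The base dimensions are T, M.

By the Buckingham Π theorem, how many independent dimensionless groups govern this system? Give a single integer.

Dimensional matrix (T×M by m×q×f):
  T: [ 0 -3 -1]
  M: [ 1  1  0]
Echelon form has 2 nonzero rows (pivots: m,q)
3 vars − rank 2 = 1 Π group

1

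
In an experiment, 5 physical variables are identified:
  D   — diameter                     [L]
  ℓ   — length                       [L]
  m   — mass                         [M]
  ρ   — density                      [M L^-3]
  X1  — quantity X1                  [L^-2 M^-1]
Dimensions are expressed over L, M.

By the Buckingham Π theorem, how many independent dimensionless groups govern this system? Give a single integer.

Write exponents as rows L,M / cols D,ℓ,m,ρ,X1:
  L: [ 1  1  0 -3 -2]
  M: [ 0  0  1  1 -1]
Row reduction gives pivot columns D,m; rank = 2
5 vars − rank 2 = 3 Π groups

3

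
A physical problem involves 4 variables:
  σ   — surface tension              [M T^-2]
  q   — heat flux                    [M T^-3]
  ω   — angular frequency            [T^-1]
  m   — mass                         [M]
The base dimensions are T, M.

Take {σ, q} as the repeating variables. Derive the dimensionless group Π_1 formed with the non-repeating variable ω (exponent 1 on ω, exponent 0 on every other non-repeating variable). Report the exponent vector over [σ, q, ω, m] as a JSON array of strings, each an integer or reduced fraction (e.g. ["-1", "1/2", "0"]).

["1", "-1", "1", "0"]

Dimensional matrix (T×M by σ×q×ω×m):
  T: [-2 -3 -1  0]
  M: [ 1  1  0  1]
Row reduction gives pivot columns σ,q; rank = 2
Pivot set = {σ,q}, free = {ω,m}
RREF:
  r0: [   1    0   -1    3]
  r1: [   0    1    1   -2]
Fix exponent of ω at 1, m at 0; solve each RREF row for its pivot's exponent:
  r0: exp(σ) + (-1)·1 = 0 ⇒ exp(σ) = 1
  r1: exp(q) + (1)·1 = 0 ⇒ exp(q) = -1
Π_1 = σ · q^-1 · ω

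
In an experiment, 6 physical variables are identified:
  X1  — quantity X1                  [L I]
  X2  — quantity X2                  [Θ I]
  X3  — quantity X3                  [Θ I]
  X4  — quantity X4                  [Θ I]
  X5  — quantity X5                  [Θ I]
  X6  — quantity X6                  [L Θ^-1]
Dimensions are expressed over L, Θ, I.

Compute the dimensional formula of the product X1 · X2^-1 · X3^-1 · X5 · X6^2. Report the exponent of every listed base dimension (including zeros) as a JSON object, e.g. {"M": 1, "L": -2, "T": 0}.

Exponent matrix [L,Θ,I] × [X1,X2,X3,X4,X5,X6]:
  L: [ 1  0  0  0  0  1]
  Θ: [ 0  1  1  1  1 -1]
  I: [ 1  1  1  1  1  0]
  [L]: (1)·1+(-1)·0+(-1)·0+(1)·0+(2)·1 = 3
  [Θ]: (1)·0+(-1)·1+(-1)·1+(1)·1+(2)·-1 = -3
  [I]: (1)·1+(-1)·1+(-1)·1+(1)·1+(2)·0 = 0
⇒ L^3 Θ^-3

{"L": 3, "Θ": -3, "I": 0}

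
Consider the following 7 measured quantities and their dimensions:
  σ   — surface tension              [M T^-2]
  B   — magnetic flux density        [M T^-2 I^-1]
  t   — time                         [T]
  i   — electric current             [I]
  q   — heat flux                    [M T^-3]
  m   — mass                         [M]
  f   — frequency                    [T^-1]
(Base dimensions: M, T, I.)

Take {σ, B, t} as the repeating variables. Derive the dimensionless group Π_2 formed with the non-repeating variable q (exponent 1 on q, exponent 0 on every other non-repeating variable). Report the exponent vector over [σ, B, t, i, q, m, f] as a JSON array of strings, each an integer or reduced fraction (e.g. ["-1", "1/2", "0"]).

["-1", "0", "1", "0", "1", "0", "0"]

Write exponents as rows M,T,I / cols σ,B,t,i,q,m,f:
  M: [ 1  1  0  0  1  1  0]
  T: [-2 -2  1  0 -3  0 -1]
  I: [ 0 -1  0  1  0  0  0]
Row reduction gives pivot columns σ,B,t; rank = 3
Pivot set = {σ,B,t}, free = {i,q,m,f}
RREF:
  r0: [   1    0    0    1    1    1    0]
  r1: [   0    1    0   -1    0    0    0]
  r2: [   0    0    1    0   -1    2   -1]
Fix exponent of q at 1, i at 0, m at 0, f at 0; solve each RREF row for its pivot's exponent:
  r0: exp(σ) + (1)·1 = 0 ⇒ exp(σ) = -1
  r1: exp(B) + (0)·1 = 0 ⇒ exp(B) = 0
  r2: exp(t) + (-1)·1 = 0 ⇒ exp(t) = 1
Π_2 = σ^-1 · t · q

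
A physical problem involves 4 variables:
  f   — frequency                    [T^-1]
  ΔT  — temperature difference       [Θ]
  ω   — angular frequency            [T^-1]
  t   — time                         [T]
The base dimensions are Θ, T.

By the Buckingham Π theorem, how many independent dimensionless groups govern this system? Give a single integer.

2

Write exponents as rows Θ,T / cols f,ΔT,ω,t:
  Θ: [ 0  1  0  0]
  T: [-1  0 -1  1]
Row reduction gives pivot columns f,ΔT; rank = 2
Π count = n − r = 4 − 2 = 2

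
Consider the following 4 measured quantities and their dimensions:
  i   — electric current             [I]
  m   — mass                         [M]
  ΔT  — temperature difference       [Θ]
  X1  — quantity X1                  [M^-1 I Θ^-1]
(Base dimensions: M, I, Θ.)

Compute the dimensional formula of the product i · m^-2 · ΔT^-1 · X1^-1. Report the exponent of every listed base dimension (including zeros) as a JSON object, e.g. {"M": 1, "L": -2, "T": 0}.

Write exponents as rows M,I,Θ / cols i,m,ΔT,X1:
  M: [ 0  1  0 -1]
  I: [ 1  0  0  1]
  Θ: [ 0  0  1 -1]
  [M]: (1)·0+(-2)·1+(-1)·0+(-1)·-1 = -1
  [I]: (1)·1+(-2)·0+(-1)·0+(-1)·1 = 0
  [Θ]: (1)·0+(-2)·0+(-1)·1+(-1)·-1 = 0
⇒ M^-1

{"M": -1, "I": 0, "Θ": 0}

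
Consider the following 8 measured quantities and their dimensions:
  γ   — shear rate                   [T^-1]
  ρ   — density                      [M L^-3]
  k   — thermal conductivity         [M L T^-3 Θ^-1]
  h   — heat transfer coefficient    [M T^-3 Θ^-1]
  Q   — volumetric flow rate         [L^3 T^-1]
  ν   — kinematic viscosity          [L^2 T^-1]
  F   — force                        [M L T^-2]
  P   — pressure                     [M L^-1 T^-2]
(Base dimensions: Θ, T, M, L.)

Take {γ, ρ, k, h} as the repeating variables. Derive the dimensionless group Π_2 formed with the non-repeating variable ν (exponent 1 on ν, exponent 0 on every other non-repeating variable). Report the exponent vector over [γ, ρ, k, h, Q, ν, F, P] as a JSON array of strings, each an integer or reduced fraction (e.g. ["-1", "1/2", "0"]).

["-1", "0", "-2", "2", "0", "1", "0", "0"]

Dimensional matrix (Θ×T×M×L by γ×ρ×k×h×Q×ν×F×P):
  Θ: [ 0  0 -1 -1  0  0  0  0]
  T: [-1  0 -3 -3 -1 -1 -2 -2]
  M: [ 0  1  1  1  0  0  1  1]
  L: [ 0 -3  1  0  3  2  1 -1]
RREF → pivots at {γ,ρ,k,h} ⇒ r = 4
Pivot set = {γ,ρ,k,h}, free = {Q,ν,F,P}
RREF:
  r0: [   1    0    0    0    1    1    2    2]
  r1: [   0    1    0    0    0    0    1    1]
  r2: [   0    0    1    0    3    2    4    2]
  r3: [   0    0    0    1   -3   -2   -4   -2]
Fix exponent of ν at 1, Q at 0, F at 0, P at 0; solve each RREF row for its pivot's exponent:
  r0: exp(γ) + (1)·1 = 0 ⇒ exp(γ) = -1
  r1: exp(ρ) + (0)·1 = 0 ⇒ exp(ρ) = 0
  r2: exp(k) + (2)·1 = 0 ⇒ exp(k) = -2
  r3: exp(h) + (-2)·1 = 0 ⇒ exp(h) = 2
Π_2 = γ^-1 · k^-2 · h^2 · ν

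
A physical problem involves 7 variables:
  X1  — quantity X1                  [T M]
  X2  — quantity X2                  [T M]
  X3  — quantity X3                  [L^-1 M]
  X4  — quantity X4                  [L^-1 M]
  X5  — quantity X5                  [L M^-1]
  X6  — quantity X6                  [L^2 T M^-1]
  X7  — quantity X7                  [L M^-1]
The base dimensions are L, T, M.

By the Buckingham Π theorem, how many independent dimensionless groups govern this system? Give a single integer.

Write exponents as rows L,T,M / cols X1,X2,X3,X4,X5,X6,X7:
  L: [ 0  0 -1 -1  1  2  1]
  T: [ 1  1  0  0  0  1  0]
  M: [ 1  1  1  1 -1 -1 -1]
Row reduction gives pivot columns X1,X3; rank = 2
7 vars − rank 2 = 5 Π groups

5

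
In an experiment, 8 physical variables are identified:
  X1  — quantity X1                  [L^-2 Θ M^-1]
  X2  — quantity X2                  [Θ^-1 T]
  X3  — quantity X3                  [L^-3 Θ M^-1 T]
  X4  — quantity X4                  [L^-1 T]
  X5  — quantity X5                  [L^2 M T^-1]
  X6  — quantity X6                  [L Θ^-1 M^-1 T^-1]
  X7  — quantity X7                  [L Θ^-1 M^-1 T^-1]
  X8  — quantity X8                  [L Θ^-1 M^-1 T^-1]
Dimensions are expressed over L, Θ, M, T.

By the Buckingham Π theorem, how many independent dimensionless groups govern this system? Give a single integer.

Write exponents as rows L,Θ,M,T / cols X1,X2,X3,X4,X5,X6,X7,X8:
  L: [-2  0 -3 -1  2  1  1  1]
  Θ: [ 1 -1  1  0  0 -1 -1 -1]
  M: [-1  0 -1  0  1 -1 -1 -1]
  T: [ 0  1  1  1 -1 -1 -1 -1]
Row reduction gives pivot columns X1,X2,X3; rank = 3
n=8, r=3 ⇒ 5 dimensionless groups

5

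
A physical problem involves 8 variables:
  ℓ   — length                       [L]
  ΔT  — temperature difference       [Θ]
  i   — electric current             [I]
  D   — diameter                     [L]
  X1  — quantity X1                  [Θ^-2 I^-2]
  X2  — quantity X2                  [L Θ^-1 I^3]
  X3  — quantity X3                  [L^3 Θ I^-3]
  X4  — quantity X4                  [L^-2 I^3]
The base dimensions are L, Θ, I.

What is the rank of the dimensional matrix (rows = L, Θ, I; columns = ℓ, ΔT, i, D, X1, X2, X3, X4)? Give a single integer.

Write exponents as rows L,Θ,I / cols ℓ,ΔT,i,D,X1,X2,X3,X4:
  L: [ 1  0  0  1  0  1  3 -2]
  Θ: [ 0  1  0  0 -2 -1  1  0]
  I: [ 0  0  1  0 -2  3 -3  3]
Echelon form has 3 nonzero rows (pivots: ℓ,ΔT,i)

3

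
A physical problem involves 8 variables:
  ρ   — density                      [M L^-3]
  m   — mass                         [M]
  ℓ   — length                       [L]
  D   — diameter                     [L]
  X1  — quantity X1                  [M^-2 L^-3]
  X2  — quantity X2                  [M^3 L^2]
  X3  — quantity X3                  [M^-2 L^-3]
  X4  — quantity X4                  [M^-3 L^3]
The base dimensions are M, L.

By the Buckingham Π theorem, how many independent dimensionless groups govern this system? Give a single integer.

6

Write exponents as rows M,L / cols ρ,m,ℓ,D,X1,X2,X3,X4:
  M: [ 1  1  0  0 -2  3 -2 -3]
  L: [-3  0  1  1 -3  2 -3  3]
Echelon form has 2 nonzero rows (pivots: ρ,m)
8 vars − rank 2 = 6 Π groups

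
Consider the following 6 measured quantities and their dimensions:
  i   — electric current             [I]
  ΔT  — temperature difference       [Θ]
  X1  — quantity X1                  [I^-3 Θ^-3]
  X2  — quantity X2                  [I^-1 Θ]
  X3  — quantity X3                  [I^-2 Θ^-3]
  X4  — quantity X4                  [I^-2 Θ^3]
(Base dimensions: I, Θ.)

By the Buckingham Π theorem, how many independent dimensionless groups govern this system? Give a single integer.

Exponent matrix [I,Θ] × [i,ΔT,X1,X2,X3,X4]:
  I: [ 1  0 -3 -1 -2 -2]
  Θ: [ 0  1 -3  1 -3  3]
Echelon form has 2 nonzero rows (pivots: i,ΔT)
6 vars − rank 2 = 4 Π groups

4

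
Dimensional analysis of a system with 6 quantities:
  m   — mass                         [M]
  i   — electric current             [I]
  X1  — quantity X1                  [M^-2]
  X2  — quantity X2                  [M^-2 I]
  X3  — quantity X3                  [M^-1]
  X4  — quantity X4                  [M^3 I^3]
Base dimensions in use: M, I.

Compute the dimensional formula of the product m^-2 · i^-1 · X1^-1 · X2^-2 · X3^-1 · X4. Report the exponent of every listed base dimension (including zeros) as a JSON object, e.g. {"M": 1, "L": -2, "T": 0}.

{"M": 8, "I": 0}

Exponent matrix [M,I] × [m,i,X1,X2,X3,X4]:
  M: [ 1  0 -2 -2 -1  3]
  I: [ 0  1  0  1  0  3]
  [M]: (-2)·1+(-1)·0+(-1)·-2+(-2)·-2+(-1)·-1+(1)·3 = 8
  [I]: (-2)·0+(-1)·1+(-1)·0+(-2)·1+(-1)·0+(1)·3 = 0
⇒ M^8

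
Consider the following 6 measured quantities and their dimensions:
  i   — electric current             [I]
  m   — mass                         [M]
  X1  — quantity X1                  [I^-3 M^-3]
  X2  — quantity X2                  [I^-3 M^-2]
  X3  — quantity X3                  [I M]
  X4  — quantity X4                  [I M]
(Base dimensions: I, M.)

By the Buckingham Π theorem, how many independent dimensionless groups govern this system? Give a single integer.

4

Exponent matrix [I,M] × [i,m,X1,X2,X3,X4]:
  I: [ 1  0 -3 -3  1  1]
  M: [ 0  1 -3 -2  1  1]
Echelon form has 2 nonzero rows (pivots: i,m)
6 vars − rank 2 = 4 Π groups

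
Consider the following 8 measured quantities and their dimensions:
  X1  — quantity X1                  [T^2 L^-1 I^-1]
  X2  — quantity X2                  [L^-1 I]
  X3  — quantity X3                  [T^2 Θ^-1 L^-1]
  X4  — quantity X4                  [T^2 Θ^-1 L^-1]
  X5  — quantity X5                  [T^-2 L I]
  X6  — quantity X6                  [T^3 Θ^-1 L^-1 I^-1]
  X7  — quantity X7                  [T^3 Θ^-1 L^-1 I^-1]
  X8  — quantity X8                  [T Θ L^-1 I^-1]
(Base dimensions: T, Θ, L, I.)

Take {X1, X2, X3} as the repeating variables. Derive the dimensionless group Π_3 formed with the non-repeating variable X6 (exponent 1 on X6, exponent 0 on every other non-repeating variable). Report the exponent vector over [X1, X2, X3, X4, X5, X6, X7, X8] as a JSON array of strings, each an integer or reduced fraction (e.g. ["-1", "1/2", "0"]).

["-1/2", "1/2", "-1", "0", "0", "1", "0", "0"]

Write exponents as rows T,Θ,L,I / cols X1,X2,X3,X4,X5,X6,X7,X8:
  T: [ 2  0  2  2 -2  3  3  1]
  Θ: [ 0  0 -1 -1  0 -1 -1  1]
  L: [-1 -1 -1 -1  1 -1 -1 -1]
  I: [-1  1  0  0  1 -1 -1 -1]
RREF → pivots at {X1,X2,X3} ⇒ r = 3
Pivot set = {X1,X2,X3}, free = {X4,X5,X6,X7,X8}
RREF:
  r0: [   1    0    0    0   -1  1/2  1/2  3/2]
  r1: [   0    1    0    0    0 -1/2 -1/2  1/2]
  r2: [   0    0    1    1    0    1    1   -1]
  r3: [   0    0    0    0    0    0    0    0]
Fix exponent of X6 at 1, X4 at 0, X5 at 0, X7 at 0, X8 at 0; solve each RREF row for its pivot's exponent:
  r0: exp(X1) + (1/2)·1 = 0 ⇒ exp(X1) = -1/2
  r1: exp(X2) + (-1/2)·1 = 0 ⇒ exp(X2) = 1/2
  r2: exp(X3) + (1)·1 = 0 ⇒ exp(X3) = -1
Π_3 = X1^(-1/2) · X2^(1/2) · X3^-1 · X6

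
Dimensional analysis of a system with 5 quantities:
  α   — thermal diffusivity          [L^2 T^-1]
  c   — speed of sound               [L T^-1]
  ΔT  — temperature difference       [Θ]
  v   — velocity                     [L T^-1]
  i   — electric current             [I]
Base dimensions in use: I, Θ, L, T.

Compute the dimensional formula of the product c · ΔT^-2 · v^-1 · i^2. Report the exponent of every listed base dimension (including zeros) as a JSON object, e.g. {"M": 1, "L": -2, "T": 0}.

{"I": 2, "Θ": -2, "L": 0, "T": 0}

Dimensional matrix (I×Θ×L×T by α×c×ΔT×v×i):
  I: [ 0  0  0  0  1]
  Θ: [ 0  0  1  0  0]
  L: [ 2  1  0  1  0]
  T: [-1 -1  0 -1  0]
  [I]: (1)·0+(-2)·0+(-1)·0+(2)·1 = 2
  [Θ]: (1)·0+(-2)·1+(-1)·0+(2)·0 = -2
  [L]: (1)·1+(-2)·0+(-1)·1+(2)·0 = 0
  [T]: (1)·-1+(-2)·0+(-1)·-1+(2)·0 = 0
⇒ I^2 Θ^-2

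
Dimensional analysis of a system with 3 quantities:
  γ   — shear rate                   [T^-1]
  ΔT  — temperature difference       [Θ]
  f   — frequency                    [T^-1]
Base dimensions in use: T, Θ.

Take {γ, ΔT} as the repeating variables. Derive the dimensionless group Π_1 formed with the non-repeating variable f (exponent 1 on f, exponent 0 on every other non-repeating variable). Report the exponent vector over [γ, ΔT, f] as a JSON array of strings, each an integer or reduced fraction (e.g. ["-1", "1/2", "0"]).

Dimensional matrix (T×Θ by γ×ΔT×f):
  T: [-1  0 -1]
  Θ: [ 0  1  0]
Echelon form has 2 nonzero rows (pivots: γ,ΔT)
Pivot set = {γ,ΔT}, free = {f}
RREF:
  r0: [   1    0    1]
  r1: [   0    1    0]
Fix exponent of f at 1; solve each RREF row for its pivot's exponent:
  r0: exp(γ) + (1)·1 = 0 ⇒ exp(γ) = -1
  r1: exp(ΔT) + (0)·1 = 0 ⇒ exp(ΔT) = 0
Π_1 = γ^-1 · f

["-1", "0", "1"]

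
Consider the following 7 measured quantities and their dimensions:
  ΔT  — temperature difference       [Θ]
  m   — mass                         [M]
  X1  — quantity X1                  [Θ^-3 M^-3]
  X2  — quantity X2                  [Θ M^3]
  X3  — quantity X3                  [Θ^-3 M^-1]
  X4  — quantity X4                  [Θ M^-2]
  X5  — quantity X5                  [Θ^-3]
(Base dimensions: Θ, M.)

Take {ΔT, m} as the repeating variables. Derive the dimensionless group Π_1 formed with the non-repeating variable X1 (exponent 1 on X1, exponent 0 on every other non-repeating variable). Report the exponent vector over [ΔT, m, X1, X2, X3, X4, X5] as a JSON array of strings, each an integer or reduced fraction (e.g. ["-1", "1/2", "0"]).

["3", "3", "1", "0", "0", "0", "0"]

Write exponents as rows Θ,M / cols ΔT,m,X1,X2,X3,X4,X5:
  Θ: [ 1  0 -3  1 -3  1 -3]
  M: [ 0  1 -3  3 -1 -2  0]
Echelon form has 2 nonzero rows (pivots: ΔT,m)
Pivot set = {ΔT,m}, free = {X1,X2,X3,X4,X5}
RREF:
  r0: [   1    0   -3    1   -3    1   -3]
  r1: [   0    1   -3    3   -1   -2    0]
Fix exponent of X1 at 1, X2 at 0, X3 at 0, X4 at 0, X5 at 0; solve each RREF row for its pivot's exponent:
  r0: exp(ΔT) + (-3)·1 = 0 ⇒ exp(ΔT) = 3
  r1: exp(m) + (-3)·1 = 0 ⇒ exp(m) = 3
Π_1 = ΔT^3 · m^3 · X1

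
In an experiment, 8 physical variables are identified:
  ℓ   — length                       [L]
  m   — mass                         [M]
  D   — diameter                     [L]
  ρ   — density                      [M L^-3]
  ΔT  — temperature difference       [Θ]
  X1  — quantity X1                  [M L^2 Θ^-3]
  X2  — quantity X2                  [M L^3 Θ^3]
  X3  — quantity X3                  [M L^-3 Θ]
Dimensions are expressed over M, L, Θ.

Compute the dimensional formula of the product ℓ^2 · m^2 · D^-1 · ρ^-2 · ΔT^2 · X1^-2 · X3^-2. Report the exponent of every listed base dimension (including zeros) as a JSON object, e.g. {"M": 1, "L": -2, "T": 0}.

Write exponents as rows M,L,Θ / cols ℓ,m,D,ρ,ΔT,X1,X2,X3:
  M: [ 0  1  0  1  0  1  1  1]
  L: [ 1  0  1 -3  0  2  3 -3]
  Θ: [ 0  0  0  0  1 -3  3  1]
  [M]: (2)·0+(2)·1+(-1)·0+(-2)·1+(2)·0+(-2)·1+(-2)·1 = -4
  [L]: (2)·1+(2)·0+(-1)·1+(-2)·-3+(2)·0+(-2)·2+(-2)·-3 = 9
  [Θ]: (2)·0+(2)·0+(-1)·0+(-2)·0+(2)·1+(-2)·-3+(-2)·1 = 6
⇒ M^-4 L^9 Θ^6

{"M": -4, "L": 9, "Θ": 6}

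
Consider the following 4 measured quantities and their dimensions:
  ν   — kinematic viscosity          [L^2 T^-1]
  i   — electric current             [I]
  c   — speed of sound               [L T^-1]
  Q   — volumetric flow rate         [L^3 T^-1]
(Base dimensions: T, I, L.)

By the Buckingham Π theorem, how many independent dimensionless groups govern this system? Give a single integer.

Exponent matrix [T,I,L] × [ν,i,c,Q]:
  T: [-1  0 -1 -1]
  I: [ 0  1  0  0]
  L: [ 2  0  1  3]
Row reduction gives pivot columns ν,i,c; rank = 3
Π count = n − r = 4 − 3 = 1

1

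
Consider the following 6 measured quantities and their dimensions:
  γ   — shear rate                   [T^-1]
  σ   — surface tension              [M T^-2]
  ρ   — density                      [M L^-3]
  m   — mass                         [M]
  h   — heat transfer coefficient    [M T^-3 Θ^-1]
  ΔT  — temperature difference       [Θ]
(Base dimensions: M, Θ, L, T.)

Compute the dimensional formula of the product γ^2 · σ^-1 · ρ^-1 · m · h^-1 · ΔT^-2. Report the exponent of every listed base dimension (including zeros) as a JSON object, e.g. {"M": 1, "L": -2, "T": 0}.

Dimensional matrix (M×Θ×L×T by γ×σ×ρ×m×h×ΔT):
  M: [ 0  1  1  1  1  0]
  Θ: [ 0  0  0  0 -1  1]
  L: [ 0  0 -3  0  0  0]
  T: [-1 -2  0  0 -3  0]
  [M]: (2)·0+(-1)·1+(-1)·1+(1)·1+(-1)·1+(-2)·0 = -2
  [Θ]: (2)·0+(-1)·0+(-1)·0+(1)·0+(-1)·-1+(-2)·1 = -1
  [L]: (2)·0+(-1)·0+(-1)·-3+(1)·0+(-1)·0+(-2)·0 = 3
  [T]: (2)·-1+(-1)·-2+(-1)·0+(1)·0+(-1)·-3+(-2)·0 = 3
⇒ M^-2 Θ^-1 L^3 T^3

{"M": -2, "Θ": -1, "L": 3, "T": 3}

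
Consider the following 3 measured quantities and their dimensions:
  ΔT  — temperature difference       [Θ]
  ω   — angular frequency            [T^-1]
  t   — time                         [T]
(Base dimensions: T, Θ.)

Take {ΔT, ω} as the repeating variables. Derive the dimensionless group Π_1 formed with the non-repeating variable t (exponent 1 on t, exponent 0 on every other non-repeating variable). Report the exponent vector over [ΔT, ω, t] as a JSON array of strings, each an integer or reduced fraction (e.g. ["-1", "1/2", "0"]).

["0", "1", "1"]

Dimensional matrix (T×Θ by ΔT×ω×t):
  T: [ 0 -1  1]
  Θ: [ 1  0  0]
RREF → pivots at {ΔT,ω} ⇒ r = 2
Pivot set = {ΔT,ω}, free = {t}
RREF:
  r0: [   1    0    0]
  r1: [   0    1   -1]
Fix exponent of t at 1; solve each RREF row for its pivot's exponent:
  r0: exp(ΔT) + (0)·1 = 0 ⇒ exp(ΔT) = 0
  r1: exp(ω) + (-1)·1 = 0 ⇒ exp(ω) = 1
Π_1 = ω · t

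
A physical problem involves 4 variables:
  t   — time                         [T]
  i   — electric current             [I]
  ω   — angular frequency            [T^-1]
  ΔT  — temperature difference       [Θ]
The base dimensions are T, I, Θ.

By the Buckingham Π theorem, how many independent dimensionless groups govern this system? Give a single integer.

Write exponents as rows T,I,Θ / cols t,i,ω,ΔT:
  T: [ 1  0 -1  0]
  I: [ 0  1  0  0]
  Θ: [ 0  0  0  1]
Echelon form has 3 nonzero rows (pivots: t,i,ΔT)
n=4, r=3 ⇒ 1 dimensionless group

1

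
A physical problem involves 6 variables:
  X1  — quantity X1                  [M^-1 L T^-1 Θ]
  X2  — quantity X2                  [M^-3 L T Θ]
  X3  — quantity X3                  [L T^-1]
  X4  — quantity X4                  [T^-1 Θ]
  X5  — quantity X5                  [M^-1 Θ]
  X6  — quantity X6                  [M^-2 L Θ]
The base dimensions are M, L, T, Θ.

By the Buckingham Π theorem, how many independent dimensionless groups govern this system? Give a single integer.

3

Write exponents as rows M,L,T,Θ / cols X1,X2,X3,X4,X5,X6:
  M: [-1 -3  0  0 -1 -2]
  L: [ 1  1  1  0  0  1]
  T: [-1  1 -1 -1  0  0]
  Θ: [ 1  1  0  1  1  1]
RREF → pivots at {X1,X2,X3} ⇒ r = 3
n=6, r=3 ⇒ 3 dimensionless groups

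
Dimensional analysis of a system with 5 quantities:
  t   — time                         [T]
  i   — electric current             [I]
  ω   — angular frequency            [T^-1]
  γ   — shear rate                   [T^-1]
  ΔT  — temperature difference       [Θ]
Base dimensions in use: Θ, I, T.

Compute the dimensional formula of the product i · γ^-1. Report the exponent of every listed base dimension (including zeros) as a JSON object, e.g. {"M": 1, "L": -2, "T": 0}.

{"Θ": 0, "I": 1, "T": 1}

Exponent matrix [Θ,I,T] × [t,i,ω,γ,ΔT]:
  Θ: [ 0  0  0  0  1]
  I: [ 0  1  0  0  0]
  T: [ 1  0 -1 -1  0]
  [Θ]: (1)·0+(-1)·0 = 0
  [I]: (1)·1+(-1)·0 = 1
  [T]: (1)·0+(-1)·-1 = 1
⇒ I T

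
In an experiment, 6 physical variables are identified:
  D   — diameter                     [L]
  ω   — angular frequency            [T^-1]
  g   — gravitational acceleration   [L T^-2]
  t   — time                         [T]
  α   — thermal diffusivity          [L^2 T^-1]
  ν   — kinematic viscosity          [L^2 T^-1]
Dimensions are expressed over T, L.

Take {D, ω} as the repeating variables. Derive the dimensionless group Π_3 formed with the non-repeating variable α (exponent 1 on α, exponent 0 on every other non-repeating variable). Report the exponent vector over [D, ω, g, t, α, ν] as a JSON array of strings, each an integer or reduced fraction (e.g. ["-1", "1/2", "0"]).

["-2", "-1", "0", "0", "1", "0"]

Write exponents as rows T,L / cols D,ω,g,t,α,ν:
  T: [ 0 -1 -2  1 -1 -1]
  L: [ 1  0  1  0  2  2]
RREF → pivots at {D,ω} ⇒ r = 2
Pivot set = {D,ω}, free = {g,t,α,ν}
RREF:
  r0: [   1    0    1    0    2    2]
  r1: [   0    1    2   -1    1    1]
Fix exponent of α at 1, g at 0, t at 0, ν at 0; solve each RREF row for its pivot's exponent:
  r0: exp(D) + (2)·1 = 0 ⇒ exp(D) = -2
  r1: exp(ω) + (1)·1 = 0 ⇒ exp(ω) = -1
Π_3 = D^-2 · ω^-1 · α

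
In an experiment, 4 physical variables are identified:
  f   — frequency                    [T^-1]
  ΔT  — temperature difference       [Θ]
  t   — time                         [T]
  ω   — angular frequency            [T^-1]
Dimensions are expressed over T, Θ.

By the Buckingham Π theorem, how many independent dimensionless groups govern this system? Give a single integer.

2

Write exponents as rows T,Θ / cols f,ΔT,t,ω:
  T: [-1  0  1 -1]
  Θ: [ 0  1  0  0]
Echelon form has 2 nonzero rows (pivots: f,ΔT)
n=4, r=2 ⇒ 2 dimensionless groups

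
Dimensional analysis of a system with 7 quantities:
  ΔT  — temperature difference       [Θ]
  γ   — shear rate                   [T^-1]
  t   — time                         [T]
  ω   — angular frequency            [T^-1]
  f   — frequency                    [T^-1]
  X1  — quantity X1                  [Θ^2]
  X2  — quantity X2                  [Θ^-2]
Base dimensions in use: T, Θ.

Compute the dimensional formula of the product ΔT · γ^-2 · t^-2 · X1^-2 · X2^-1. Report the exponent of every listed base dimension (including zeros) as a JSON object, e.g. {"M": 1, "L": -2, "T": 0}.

{"T": 0, "Θ": -1}

Write exponents as rows T,Θ / cols ΔT,γ,t,ω,f,X1,X2:
  T: [ 0 -1  1 -1 -1  0  0]
  Θ: [ 1  0  0  0  0  2 -2]
  [T]: (1)·0+(-2)·-1+(-2)·1+(-2)·0+(-1)·0 = 0
  [Θ]: (1)·1+(-2)·0+(-2)·0+(-2)·2+(-1)·-2 = -1
⇒ Θ^-1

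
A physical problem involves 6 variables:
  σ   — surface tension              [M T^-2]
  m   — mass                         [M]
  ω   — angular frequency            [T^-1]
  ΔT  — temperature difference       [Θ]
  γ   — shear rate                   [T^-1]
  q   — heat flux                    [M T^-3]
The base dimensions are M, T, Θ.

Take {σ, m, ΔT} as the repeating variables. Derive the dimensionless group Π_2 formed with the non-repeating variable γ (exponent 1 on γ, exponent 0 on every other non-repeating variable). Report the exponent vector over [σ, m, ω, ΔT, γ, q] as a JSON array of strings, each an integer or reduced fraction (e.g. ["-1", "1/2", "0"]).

Dimensional matrix (M×T×Θ by σ×m×ω×ΔT×γ×q):
  M: [ 1  1  0  0  0  1]
  T: [-2  0 -1  0 -1 -3]
  Θ: [ 0  0  0  1  0  0]
Echelon form has 3 nonzero rows (pivots: σ,m,ΔT)
Pivot set = {σ,m,ΔT}, free = {ω,γ,q}
RREF:
  r0: [   1    0  1/2    0  1/2  3/2]
  r1: [   0    1 -1/2    0 -1/2 -1/2]
  r2: [   0    0    0    1    0    0]
Fix exponent of γ at 1, ω at 0, q at 0; solve each RREF row for its pivot's exponent:
  r0: exp(σ) + (1/2)·1 = 0 ⇒ exp(σ) = -1/2
  r1: exp(m) + (-1/2)·1 = 0 ⇒ exp(m) = 1/2
  r2: exp(ΔT) + (0)·1 = 0 ⇒ exp(ΔT) = 0
Π_2 = σ^(-1/2) · m^(1/2) · γ

["-1/2", "1/2", "0", "0", "1", "0"]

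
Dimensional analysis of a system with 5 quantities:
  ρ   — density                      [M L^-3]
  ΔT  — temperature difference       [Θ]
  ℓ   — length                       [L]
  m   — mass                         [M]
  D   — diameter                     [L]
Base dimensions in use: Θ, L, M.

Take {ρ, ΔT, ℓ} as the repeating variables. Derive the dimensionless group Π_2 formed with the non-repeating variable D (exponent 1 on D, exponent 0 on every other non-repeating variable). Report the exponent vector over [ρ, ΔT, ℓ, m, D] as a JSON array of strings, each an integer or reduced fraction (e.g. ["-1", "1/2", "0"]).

Dimensional matrix (Θ×L×M by ρ×ΔT×ℓ×m×D):
  Θ: [ 0  1  0  0  0]
  L: [-3  0  1  0  1]
  M: [ 1  0  0  1  0]
RREF → pivots at {ρ,ΔT,ℓ} ⇒ r = 3
Repeat: ρ,ΔT,ℓ; free: m,D
RREF:
  r0: [   1    0    0    1    0]
  r1: [   0    1    0    0    0]
  r2: [   0    0    1    3    1]
Fix exponent of D at 1, m at 0; solve each RREF row for its pivot's exponent:
  r0: exp(ρ) + (0)·1 = 0 ⇒ exp(ρ) = 0
  r1: exp(ΔT) + (0)·1 = 0 ⇒ exp(ΔT) = 0
  r2: exp(ℓ) + (1)·1 = 0 ⇒ exp(ℓ) = -1
Π_2 = ℓ^-1 · D

["0", "0", "-1", "0", "1"]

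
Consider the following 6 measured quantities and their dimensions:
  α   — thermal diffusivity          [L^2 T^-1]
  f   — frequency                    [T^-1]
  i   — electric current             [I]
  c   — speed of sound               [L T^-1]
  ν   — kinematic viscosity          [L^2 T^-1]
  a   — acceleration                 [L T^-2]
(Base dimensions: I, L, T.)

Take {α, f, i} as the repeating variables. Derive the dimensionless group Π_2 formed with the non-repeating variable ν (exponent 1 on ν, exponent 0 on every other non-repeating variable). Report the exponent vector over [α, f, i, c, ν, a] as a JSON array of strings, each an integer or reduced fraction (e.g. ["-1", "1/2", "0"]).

["-1", "0", "0", "0", "1", "0"]

Write exponents as rows I,L,T / cols α,f,i,c,ν,a:
  I: [ 0  0  1  0  0  0]
  L: [ 2  0  0  1  2  1]
  T: [-1 -1  0 -1 -1 -2]
RREF → pivots at {α,f,i} ⇒ r = 3
Pivot set = {α,f,i}, free = {c,ν,a}
RREF:
  r0: [   1    0    0  1/2    1  1/2]
  r1: [   0    1    0  1/2    0  3/2]
  r2: [   0    0    1    0    0    0]
Fix exponent of ν at 1, c at 0, a at 0; solve each RREF row for its pivot's exponent:
  r0: exp(α) + (1)·1 = 0 ⇒ exp(α) = -1
  r1: exp(f) + (0)·1 = 0 ⇒ exp(f) = 0
  r2: exp(i) + (0)·1 = 0 ⇒ exp(i) = 0
Π_2 = α^-1 · ν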